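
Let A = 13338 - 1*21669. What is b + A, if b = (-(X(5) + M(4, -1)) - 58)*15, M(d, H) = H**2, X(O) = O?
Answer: -9291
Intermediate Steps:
A = -8331 (A = 13338 - 21669 = -8331)
b = -960 (b = (-(5 + (-1)**2) - 58)*15 = (-(5 + 1) - 58)*15 = (-1*6 - 58)*15 = (-6 - 58)*15 = -64*15 = -960)
b + A = -960 - 8331 = -9291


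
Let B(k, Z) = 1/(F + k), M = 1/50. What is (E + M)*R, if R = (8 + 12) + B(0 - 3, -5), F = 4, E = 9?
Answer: 9471/50 ≈ 189.42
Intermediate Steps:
M = 1/50 ≈ 0.020000
B(k, Z) = 1/(4 + k)
R = 21 (R = (8 + 12) + 1/(4 + (0 - 3)) = 20 + 1/(4 - 3) = 20 + 1/1 = 20 + 1 = 21)
(E + M)*R = (9 + 1/50)*21 = (451/50)*21 = 9471/50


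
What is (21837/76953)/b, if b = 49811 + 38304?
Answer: 7279/2260237865 ≈ 3.2205e-6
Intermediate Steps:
b = 88115
(21837/76953)/b = (21837/76953)/88115 = (21837*(1/76953))*(1/88115) = (7279/25651)*(1/88115) = 7279/2260237865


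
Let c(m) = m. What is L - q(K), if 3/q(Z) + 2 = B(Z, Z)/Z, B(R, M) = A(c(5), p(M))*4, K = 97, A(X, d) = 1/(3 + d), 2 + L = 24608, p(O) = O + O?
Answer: 313450337/12738 ≈ 24608.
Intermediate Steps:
p(O) = 2*O
L = 24606 (L = -2 + 24608 = 24606)
B(R, M) = 4/(3 + 2*M)
q(Z) = 3/(-2 + 4/(Z*(3 + 2*Z))) (q(Z) = 3/(-2 + (4/(3 + 2*Z))/Z) = 3/(-2 + 4/(Z*(3 + 2*Z))))
L - q(K) = 24606 - (-3)*97*(3 + 2*97)/(-4 + 2*97*(3 + 2*97)) = 24606 - (-3)*97*(3 + 194)/(-4 + 2*97*(3 + 194)) = 24606 - (-3)*97*197/(-4 + 2*97*197) = 24606 - (-3)*97*197/(-4 + 38218) = 24606 - (-3)*97*197/38214 = 24606 - 1*(-19109/12738) = 24606 + 19109/12738 = 313450337/12738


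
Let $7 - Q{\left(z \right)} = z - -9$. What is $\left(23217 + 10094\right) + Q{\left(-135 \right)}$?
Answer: $33444$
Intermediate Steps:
$Q{\left(z \right)} = -2 - z$ ($Q{\left(z \right)} = 7 - \left(z - -9\right) = 7 - \left(z + 9\right) = 7 - \left(9 + z\right) = -2 - z$)
$\left(23217 + 10094\right) + Q{\left(-135 \right)} = \left(23217 + 10094\right) - -133 = 33311 + \left(-2 + 135\right) = 33311 + 133 = 33444$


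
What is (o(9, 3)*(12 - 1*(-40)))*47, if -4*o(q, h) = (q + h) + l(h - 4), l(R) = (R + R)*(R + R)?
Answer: -9776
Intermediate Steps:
l(R) = 4*R**2 (l(R) = (2*R)*(2*R) = 4*R**2)
o(q, h) = -(-4 + h)**2 - h/4 - q/4 (o(q, h) = -((q + h) + 4*(h - 4)**2)/4 = -((h + q) + 4*(-4 + h)**2)/4 = -(h + q + 4*(-4 + h)**2)/4 = -(-4 + h)**2 - h/4 - q/4)
(o(9, 3)*(12 - 1*(-40)))*47 = ((-(-4 + 3)**2 - 1/4*3 - 1/4*9)*(12 - 1*(-40)))*47 = ((-1*(-1)**2 - 3/4 - 9/4)*(12 + 40))*47 = ((-1*1 - 3/4 - 9/4)*52)*47 = ((-1 - 3/4 - 9/4)*52)*47 = -4*52*47 = -208*47 = -9776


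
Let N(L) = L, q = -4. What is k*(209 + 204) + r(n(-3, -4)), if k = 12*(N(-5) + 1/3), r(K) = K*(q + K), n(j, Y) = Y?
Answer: -23096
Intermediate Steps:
r(K) = K*(-4 + K)
k = -56 (k = 12*(-5 + 1/3) = 12*(-5 + ⅓) = 12*(-14/3) = -56)
k*(209 + 204) + r(n(-3, -4)) = -56*(209 + 204) - 4*(-4 - 4) = -56*413 - 4*(-8) = -23128 + 32 = -23096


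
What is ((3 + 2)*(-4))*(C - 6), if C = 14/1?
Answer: -160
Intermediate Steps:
C = 14 (C = 14*1 = 14)
((3 + 2)*(-4))*(C - 6) = ((3 + 2)*(-4))*(14 - 6) = (5*(-4))*8 = -20*8 = -160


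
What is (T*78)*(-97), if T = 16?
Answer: -121056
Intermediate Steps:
(T*78)*(-97) = (16*78)*(-97) = 1248*(-97) = -121056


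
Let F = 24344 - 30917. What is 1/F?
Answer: -1/6573 ≈ -0.00015214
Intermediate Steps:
F = -6573
1/F = 1/(-6573) = -1/6573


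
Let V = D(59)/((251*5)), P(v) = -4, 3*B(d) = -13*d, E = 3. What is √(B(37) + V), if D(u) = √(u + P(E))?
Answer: √(-2272761075 + 11295*√55)/3765 ≈ 12.662*I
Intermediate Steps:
B(d) = -13*d/3 (B(d) = (-13*d)/3 = -13*d/3)
D(u) = √(-4 + u) (D(u) = √(u - 4) = √(-4 + u))
V = √55/1255 (V = √(-4 + 59)/((251*5)) = √55/1255 ≈ 0.0059093)
√(B(37) + V) = √(-13/3*37 + √55/1255) = √(-481/3 + √55/1255)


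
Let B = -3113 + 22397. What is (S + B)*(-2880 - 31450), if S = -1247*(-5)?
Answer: -876067270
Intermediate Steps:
B = 19284
S = 6235
(S + B)*(-2880 - 31450) = (6235 + 19284)*(-2880 - 31450) = 25519*(-34330) = -876067270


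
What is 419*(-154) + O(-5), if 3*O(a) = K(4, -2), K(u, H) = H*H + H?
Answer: -193576/3 ≈ -64525.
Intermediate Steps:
K(u, H) = H + H² (K(u, H) = H² + H = H + H²)
O(a) = ⅔ (O(a) = (-2*(1 - 2))/3 = (-2*(-1))/3 = (⅓)*2 = ⅔)
419*(-154) + O(-5) = 419*(-154) + ⅔ = -64526 + ⅔ = -193576/3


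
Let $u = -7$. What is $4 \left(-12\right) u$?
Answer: $336$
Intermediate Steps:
$4 \left(-12\right) u = 4 \left(-12\right) \left(-7\right) = \left(-48\right) \left(-7\right) = 336$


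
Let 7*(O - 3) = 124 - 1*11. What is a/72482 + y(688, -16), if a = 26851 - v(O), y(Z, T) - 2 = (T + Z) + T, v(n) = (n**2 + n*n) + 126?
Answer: 2338238257/3551618 ≈ 658.36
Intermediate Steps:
O = 134/7 (O = 3 + (124 - 1*11)/7 = 3 + (124 - 11)/7 = 3 + (1/7)*113 = 3 + 113/7 = 134/7 ≈ 19.143)
v(n) = 126 + 2*n**2 (v(n) = (n**2 + n**2) + 126 = 2*n**2 + 126 = 126 + 2*n**2)
y(Z, T) = 2 + Z + 2*T (y(Z, T) = 2 + ((T + Z) + T) = 2 + (Z + 2*T) = 2 + Z + 2*T)
a = 1273613/49 (a = 26851 - (126 + 2*(134/7)**2) = 26851 - (126 + 2*(17956/49)) = 26851 - (126 + 35912/49) = 26851 - 1*42086/49 = 26851 - 42086/49 = 1273613/49 ≈ 25992.)
a/72482 + y(688, -16) = (1273613/49)/72482 + (2 + 688 + 2*(-16)) = (1273613/49)*(1/72482) + (2 + 688 - 32) = 1273613/3551618 + 658 = 2338238257/3551618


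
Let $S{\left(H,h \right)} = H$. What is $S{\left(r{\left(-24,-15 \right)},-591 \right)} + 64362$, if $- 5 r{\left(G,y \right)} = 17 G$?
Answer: $\frac{322218}{5} \approx 64444.0$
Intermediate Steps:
$r{\left(G,y \right)} = - \frac{17 G}{5}$
$S{\left(r{\left(-24,-15 \right)},-591 \right)} + 64362 = \left(- \frac{17}{5}\right) \left(-24\right) + 64362 = \frac{408}{5} + 64362 = \frac{322218}{5}$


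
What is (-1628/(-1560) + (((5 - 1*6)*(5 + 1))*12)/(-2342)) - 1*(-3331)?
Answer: 1521725027/456690 ≈ 3332.1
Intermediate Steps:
(-1628/(-1560) + (((5 - 1*6)*(5 + 1))*12)/(-2342)) - 1*(-3331) = (-1628*(-1/1560) + (((5 - 6)*6)*12)*(-1/2342)) + 3331 = (407/390 + (-1*6*12)*(-1/2342)) + 3331 = (407/390 - 6*12*(-1/2342)) + 3331 = (407/390 - 72*(-1/2342)) + 3331 = (407/390 + 36/1171) + 3331 = 490637/456690 + 3331 = 1521725027/456690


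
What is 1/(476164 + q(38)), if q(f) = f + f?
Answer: 1/476240 ≈ 2.0998e-6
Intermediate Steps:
q(f) = 2*f
1/(476164 + q(38)) = 1/(476164 + 2*38) = 1/(476164 + 76) = 1/476240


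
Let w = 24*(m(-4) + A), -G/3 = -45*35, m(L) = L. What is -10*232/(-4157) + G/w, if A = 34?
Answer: 473605/66512 ≈ 7.1206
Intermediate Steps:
G = 4725 (G = -(-135)*35 = -3*(-1575) = 4725)
w = 720 (w = 24*(-4 + 34) = 24*30 = 720)
-10*232/(-4157) + G/w = -10*232/(-4157) + 4725/720 = -2320*(-1/4157) + 4725*(1/720) = 2320/4157 + 105/16 = 473605/66512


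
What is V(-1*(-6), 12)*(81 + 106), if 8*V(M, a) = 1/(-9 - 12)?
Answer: -187/168 ≈ -1.1131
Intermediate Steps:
V(M, a) = -1/168 (V(M, a) = 1/(8*(-9 - 12)) = (⅛)/(-21) = (⅛)*(-1/21) = -1/168)
V(-1*(-6), 12)*(81 + 106) = -(81 + 106)/168 = -1/168*187 = -187/168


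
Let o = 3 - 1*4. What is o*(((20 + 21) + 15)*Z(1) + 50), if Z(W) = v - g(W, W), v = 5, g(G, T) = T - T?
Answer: -330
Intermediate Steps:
g(G, T) = 0
Z(W) = 5 (Z(W) = 5 - 1*0 = 5 + 0 = 5)
o = -1 (o = 3 - 4 = -1)
o*(((20 + 21) + 15)*Z(1) + 50) = -(((20 + 21) + 15)*5 + 50) = -((41 + 15)*5 + 50) = -(56*5 + 50) = -(280 + 50) = -1*330 = -330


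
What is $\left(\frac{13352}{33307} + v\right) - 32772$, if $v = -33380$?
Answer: $- \frac{2203311312}{33307} \approx -66152.0$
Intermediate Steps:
$\left(\frac{13352}{33307} + v\right) - 32772 = \left(\frac{13352}{33307} - 33380\right) - 32772 = - \frac{1111774308}{33307} - 32772 = - \frac{2203311312}{33307}$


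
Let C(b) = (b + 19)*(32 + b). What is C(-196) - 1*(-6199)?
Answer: 35227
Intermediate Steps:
C(b) = (19 + b)*(32 + b)
C(-196) - 1*(-6199) = (608 + (-196)² + 51*(-196)) - 1*(-6199) = (608 + 38416 - 9996) + 6199 = 29028 + 6199 = 35227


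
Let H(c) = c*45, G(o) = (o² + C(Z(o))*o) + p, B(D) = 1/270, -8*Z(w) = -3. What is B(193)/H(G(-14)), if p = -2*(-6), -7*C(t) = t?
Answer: 2/5072625 ≈ 3.9427e-7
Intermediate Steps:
Z(w) = 3/8 (Z(w) = -⅛*(-3) = 3/8)
B(D) = 1/270
C(t) = -t/7
p = 12
G(o) = 12 + o² - 3*o/56 (G(o) = (o² + (-⅐*3/8)*o) + 12 = (o² - 3*o/56) + 12 = 12 + o² - 3*o/56)
H(c) = 45*c
B(193)/H(G(-14)) = 1/(270*((45*(12 + (-14)² - 3/56*(-14))))) = 1/(270*((45*(12 + 196 + ¾)))) = 1/(270*((45*(835/4)))) = 1/(270*(37575/4)) = (1/270)*(4/37575) = 2/5072625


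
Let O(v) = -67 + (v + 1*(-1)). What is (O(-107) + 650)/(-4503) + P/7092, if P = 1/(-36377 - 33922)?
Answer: -4154670979/39386280132 ≈ -0.10549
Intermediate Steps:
O(v) = -68 + v (O(v) = -67 + (v - 1) = -67 + (-1 + v) = -68 + v)
P = -1/70299 (P = 1/(-70299) = -1/70299 ≈ -1.4225e-5)
(O(-107) + 650)/(-4503) + P/7092 = ((-68 - 107) + 650)/(-4503) - 1/70299/7092 = (-175 + 650)*(-1/4503) - 1/70299*1/7092 = 475*(-1/4503) - 1/498560508 = -25/237 - 1/498560508 = -4154670979/39386280132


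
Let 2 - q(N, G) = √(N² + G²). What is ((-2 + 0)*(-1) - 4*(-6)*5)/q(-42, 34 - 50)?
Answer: -61/504 - 61*√505/504 ≈ -2.8409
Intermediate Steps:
q(N, G) = 2 - √(G² + N²) (q(N, G) = 2 - √(N² + G²) = 2 - √(G² + N²))
((-2 + 0)*(-1) - 4*(-6)*5)/q(-42, 34 - 50) = ((-2 + 0)*(-1) - 4*(-6)*5)/(2 - √((34 - 50)² + (-42)²)) = (-2*(-1) + 24*5)/(2 - √((-16)² + 1764)) = (2 + 120)/(2 - √(256 + 1764)) = 122/(2 - √2020) = 122/(2 - 2*√505)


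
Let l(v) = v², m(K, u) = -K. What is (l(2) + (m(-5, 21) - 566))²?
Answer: 310249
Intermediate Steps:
(l(2) + (m(-5, 21) - 566))² = (2² + (-1*(-5) - 566))² = (4 + (5 - 566))² = (4 - 561)² = (-557)² = 310249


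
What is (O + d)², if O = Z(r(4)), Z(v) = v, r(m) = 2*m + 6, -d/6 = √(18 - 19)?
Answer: 160 - 168*I ≈ 160.0 - 168.0*I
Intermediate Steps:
d = -6*I (d = -6*√(18 - 19) = -6*I ≈ -6.0*I)
r(m) = 6 + 2*m
O = 14 (O = 6 + 2*4 = 6 + 8 = 14)
(O + d)² = (14 - 6*I)²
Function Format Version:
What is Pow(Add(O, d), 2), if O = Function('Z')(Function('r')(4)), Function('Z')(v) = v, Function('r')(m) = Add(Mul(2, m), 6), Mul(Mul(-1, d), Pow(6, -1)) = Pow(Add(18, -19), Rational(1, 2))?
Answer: Add(160, Mul(-168, I)) ≈ Add(160.00, Mul(-168.00, I))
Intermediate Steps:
d = Mul(-6, I) (d = Mul(-6, Pow(Add(18, -19), Rational(1, 2))) = Mul(-6, Pow(-1, Rational(1, 2))) = Mul(-6, I) ≈ Mul(-6.0000, I))
Function('r')(m) = Add(6, Mul(2, m))
O = 14 (O = Add(6, Mul(2, 4)) = Add(6, 8) = 14)
Pow(Add(O, d), 2) = Pow(Add(14, Mul(-6, I)), 2)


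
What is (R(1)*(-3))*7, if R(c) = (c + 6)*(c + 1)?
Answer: -294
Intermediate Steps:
R(c) = (1 + c)*(6 + c) (R(c) = (6 + c)*(1 + c) = (1 + c)*(6 + c))
(R(1)*(-3))*7 = ((6 + 1**2 + 7*1)*(-3))*7 = ((6 + 1 + 7)*(-3))*7 = (14*(-3))*7 = -42*7 = -294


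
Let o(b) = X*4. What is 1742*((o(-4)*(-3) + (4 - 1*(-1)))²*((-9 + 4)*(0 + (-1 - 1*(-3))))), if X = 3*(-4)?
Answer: -386741420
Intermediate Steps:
X = -12
o(b) = -48 (o(b) = -12*4 = -48)
1742*((o(-4)*(-3) + (4 - 1*(-1)))²*((-9 + 4)*(0 + (-1 - 1*(-3))))) = 1742*((-48*(-3) + (4 - 1*(-1)))²*((-9 + 4)*(0 + (-1 - 1*(-3))))) = 1742*((144 + (4 + 1))²*(-5*(0 + (-1 + 3)))) = 1742*((144 + 5)²*(-5*(0 + 2))) = 1742*(149²*(-5*2)) = 1742*(22201*(-10)) = 1742*(-222010) = -386741420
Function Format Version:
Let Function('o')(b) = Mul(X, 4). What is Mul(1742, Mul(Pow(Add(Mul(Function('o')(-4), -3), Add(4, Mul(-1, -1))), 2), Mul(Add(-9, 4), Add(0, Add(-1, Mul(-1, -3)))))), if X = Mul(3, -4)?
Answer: -386741420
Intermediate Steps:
X = -12
Function('o')(b) = -48 (Function('o')(b) = Mul(-12, 4) = -48)
Mul(1742, Mul(Pow(Add(Mul(Function('o')(-4), -3), Add(4, Mul(-1, -1))), 2), Mul(Add(-9, 4), Add(0, Add(-1, Mul(-1, -3)))))) = Mul(1742, Mul(Pow(Add(Mul(-48, -3), Add(4, Mul(-1, -1))), 2), Mul(Add(-9, 4), Add(0, Add(-1, Mul(-1, -3)))))) = Mul(1742, Mul(Pow(Add(144, Add(4, 1)), 2), Mul(-5, Add(0, Add(-1, 3))))) = Mul(1742, Mul(Pow(Add(144, 5), 2), Mul(-5, Add(0, 2)))) = Mul(1742, Mul(Pow(149, 2), Mul(-5, 2))) = Mul(1742, Mul(22201, -10)) = Mul(1742, -222010) = -386741420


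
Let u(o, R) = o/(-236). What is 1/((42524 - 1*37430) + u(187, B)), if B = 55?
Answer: 236/1201997 ≈ 0.00019634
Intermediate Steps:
u(o, R) = -o/236 (u(o, R) = o*(-1/236) = -o/236)
1/((42524 - 1*37430) + u(187, B)) = 1/((42524 - 1*37430) - 1/236*187) = 1/((42524 - 37430) - 187/236) = 1/(5094 - 187/236) = 1/(1201997/236) = 236/1201997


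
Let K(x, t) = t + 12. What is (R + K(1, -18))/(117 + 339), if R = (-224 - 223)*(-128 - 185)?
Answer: 46635/152 ≈ 306.81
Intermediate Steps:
K(x, t) = 12 + t
R = 139911 (R = -447*(-313) = 139911)
(R + K(1, -18))/(117 + 339) = (139911 + (12 - 18))/(117 + 339) = (139911 - 6)/456 = 139905*(1/456) = 46635/152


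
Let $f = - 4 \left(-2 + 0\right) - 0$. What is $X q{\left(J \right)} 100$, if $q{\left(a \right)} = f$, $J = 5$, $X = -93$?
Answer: $-74400$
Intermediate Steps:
$f = 8$ ($f = \left(-4\right) \left(-2\right) + 0 = 8 + 0 = 8$)
$q{\left(a \right)} = 8$
$X q{\left(J \right)} 100 = \left(-93\right) 8 \cdot 100 = \left(-744\right) 100 = -74400$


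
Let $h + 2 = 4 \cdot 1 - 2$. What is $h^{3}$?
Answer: $0$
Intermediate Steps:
$h = 0$ ($h = -2 + \left(4 \cdot 1 - 2\right) = -2 + \left(4 - 2\right) = -2 + 2 = 0$)
$h^{3} = 0^{3} = 0$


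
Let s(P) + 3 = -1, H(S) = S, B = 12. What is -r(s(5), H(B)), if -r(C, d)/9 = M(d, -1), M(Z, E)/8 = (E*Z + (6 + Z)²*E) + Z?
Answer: -23328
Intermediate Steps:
s(P) = -4 (s(P) = -3 - 1 = -4)
M(Z, E) = 8*Z + 8*E*Z + 8*E*(6 + Z)² (M(Z, E) = 8*((E*Z + (6 + Z)²*E) + Z) = 8*((E*Z + E*(6 + Z)²) + Z) = 8*(Z + E*Z + E*(6 + Z)²) = 8*Z + 8*E*Z + 8*E*(6 + Z)²)
r(C, d) = 72*(6 + d)² (r(C, d) = -9*(8*d + 8*(-1)*d + 8*(-1)*(6 + d)²) = -9*(8*d - 8*d - 8*(6 + d)²) = -(-72)*(6 + d)² = 72*(6 + d)²)
-r(s(5), H(B)) = -72*(6 + 12)² = -72*18² = -72*324 = -1*23328 = -23328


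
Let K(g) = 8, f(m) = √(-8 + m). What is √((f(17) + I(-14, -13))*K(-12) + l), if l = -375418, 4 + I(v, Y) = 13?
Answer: I*√375322 ≈ 612.64*I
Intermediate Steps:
I(v, Y) = 9 (I(v, Y) = -4 + 13 = 9)
√((f(17) + I(-14, -13))*K(-12) + l) = √((√(-8 + 17) + 9)*8 - 375418) = √((√9 + 9)*8 - 375418) = √((3 + 9)*8 - 375418) = √(12*8 - 375418) = √(96 - 375418) = √(-375322) = I*√375322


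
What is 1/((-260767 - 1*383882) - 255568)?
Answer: -1/900217 ≈ -1.1108e-6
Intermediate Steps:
1/((-260767 - 1*383882) - 255568) = 1/((-260767 - 383882) - 255568) = 1/(-644649 - 255568) = 1/(-900217) = -1/900217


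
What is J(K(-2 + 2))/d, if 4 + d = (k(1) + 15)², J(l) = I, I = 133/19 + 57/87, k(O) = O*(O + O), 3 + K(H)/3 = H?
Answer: 74/2755 ≈ 0.026860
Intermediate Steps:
K(H) = -9 + 3*H
k(O) = 2*O² (k(O) = O*(2*O) = 2*O²)
I = 222/29 (I = 133*(1/19) + 57*(1/87) = 7 + 19/29 = 222/29 ≈ 7.6552)
J(l) = 222/29
d = 285 (d = -4 + (2*1² + 15)² = -4 + (2*1 + 15)² = -4 + (2 + 15)² = -4 + 17² = -4 + 289 = 285)
J(K(-2 + 2))/d = (222/29)/285 = (222/29)*(1/285) = 74/2755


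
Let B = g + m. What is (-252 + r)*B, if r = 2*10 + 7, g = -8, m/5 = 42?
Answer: -45450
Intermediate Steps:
m = 210 (m = 5*42 = 210)
B = 202 (B = -8 + 210 = 202)
r = 27 (r = 20 + 7 = 27)
(-252 + r)*B = (-252 + 27)*202 = -225*202 = -45450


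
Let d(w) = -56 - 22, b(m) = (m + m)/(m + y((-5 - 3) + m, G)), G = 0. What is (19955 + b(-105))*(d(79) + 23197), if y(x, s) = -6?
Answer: 17071185195/37 ≈ 4.6138e+8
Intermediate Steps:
b(m) = 2*m/(-6 + m) (b(m) = (m + m)/(m - 6) = (2*m)/(-6 + m) = 2*m/(-6 + m))
d(w) = -78
(19955 + b(-105))*(d(79) + 23197) = (19955 + 2*(-105)/(-6 - 105))*(-78 + 23197) = (19955 + 2*(-105)/(-111))*23119 = (19955 + 2*(-105)*(-1/111))*23119 = (19955 + 70/37)*23119 = (738405/37)*23119 = 17071185195/37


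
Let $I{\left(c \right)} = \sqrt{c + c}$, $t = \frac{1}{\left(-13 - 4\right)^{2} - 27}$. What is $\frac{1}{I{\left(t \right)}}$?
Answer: $\sqrt{131} \approx 11.446$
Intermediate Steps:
$t = \frac{1}{262}$ ($t = \frac{1}{\left(-17\right)^{2} - 27} = \frac{1}{289 - 27} = \frac{1}{262} \approx 0.0038168$)
$I{\left(c \right)} = \sqrt{2} \sqrt{c}$ ($I{\left(c \right)} = \sqrt{2 c} = \sqrt{2} \sqrt{c}$)
$\frac{1}{I{\left(t \right)}} = \frac{1}{\sqrt{2} \sqrt{\frac{1}{262}}} = \frac{1}{\sqrt{2} \frac{\sqrt{262}}{262}} = \frac{1}{\frac{1}{131} \sqrt{131}} = \sqrt{131}$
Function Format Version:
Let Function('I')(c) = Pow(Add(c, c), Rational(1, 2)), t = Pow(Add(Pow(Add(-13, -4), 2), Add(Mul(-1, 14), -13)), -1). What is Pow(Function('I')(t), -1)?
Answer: Pow(131, Rational(1, 2)) ≈ 11.446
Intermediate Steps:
t = Rational(1, 262) (t = Pow(Add(Pow(-17, 2), Add(-14, -13)), -1) = Pow(Add(289, -27), -1) = Pow(262, -1) = Rational(1, 262) ≈ 0.0038168)
Function('I')(c) = Mul(Pow(2, Rational(1, 2)), Pow(c, Rational(1, 2))) (Function('I')(c) = Pow(Mul(2, c), Rational(1, 2)) = Mul(Pow(2, Rational(1, 2)), Pow(c, Rational(1, 2))))
Pow(Function('I')(t), -1) = Pow(Mul(Pow(2, Rational(1, 2)), Pow(Rational(1, 262), Rational(1, 2))), -1) = Pow(Mul(Pow(2, Rational(1, 2)), Mul(Rational(1, 262), Pow(262, Rational(1, 2)))), -1) = Pow(Mul(Rational(1, 131), Pow(131, Rational(1, 2))), -1) = Pow(131, Rational(1, 2))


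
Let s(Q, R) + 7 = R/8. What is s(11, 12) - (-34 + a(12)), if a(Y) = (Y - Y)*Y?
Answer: 57/2 ≈ 28.500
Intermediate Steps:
a(Y) = 0 (a(Y) = 0*Y = 0)
s(Q, R) = -7 + R/8
s(11, 12) - (-34 + a(12)) = (-7 + (⅛)*12) - (-34 + 0) = (-7 + 3/2) - 1*(-34) = -11/2 + 34 = 57/2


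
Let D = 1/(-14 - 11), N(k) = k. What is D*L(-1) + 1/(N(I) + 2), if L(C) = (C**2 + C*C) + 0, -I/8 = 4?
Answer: -17/150 ≈ -0.11333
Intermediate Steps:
I = -32 (I = -8*4 = -32)
L(C) = 2*C**2 (L(C) = (C**2 + C**2) + 0 = 2*C**2 + 0 = 2*C**2)
D = -1/25 (D = 1/(-25) = -1/25 ≈ -0.040000)
D*L(-1) + 1/(N(I) + 2) = -2*(-1)**2/25 + 1/(-32 + 2) = -2/25 + 1/(-30) = -1/25*2 - 1/30 = -2/25 - 1/30 = -17/150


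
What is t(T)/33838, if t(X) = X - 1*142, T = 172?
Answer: 15/16919 ≈ 0.00088658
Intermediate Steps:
t(X) = -142 + X (t(X) = X - 142 = -142 + X)
t(T)/33838 = (-142 + 172)/33838 = 30*(1/33838) = 15/16919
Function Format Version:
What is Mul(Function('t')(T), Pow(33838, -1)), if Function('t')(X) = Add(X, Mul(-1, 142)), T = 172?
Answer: Rational(15, 16919) ≈ 0.00088658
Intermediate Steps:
Function('t')(X) = Add(-142, X) (Function('t')(X) = Add(X, -142) = Add(-142, X))
Mul(Function('t')(T), Pow(33838, -1)) = Mul(Add(-142, 172), Pow(33838, -1)) = Mul(30, Rational(1, 33838)) = Rational(15, 16919)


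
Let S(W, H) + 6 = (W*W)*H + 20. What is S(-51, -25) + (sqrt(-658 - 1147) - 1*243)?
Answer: -65254 + 19*I*sqrt(5) ≈ -65254.0 + 42.485*I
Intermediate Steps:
S(W, H) = 14 + H*W**2 (S(W, H) = -6 + ((W*W)*H + 20) = -6 + (W**2*H + 20) = -6 + (H*W**2 + 20) = -6 + (20 + H*W**2) = 14 + H*W**2)
S(-51, -25) + (sqrt(-658 - 1147) - 1*243) = (14 - 25*(-51)**2) + (sqrt(-658 - 1147) - 1*243) = (14 - 25*2601) + (sqrt(-1805) - 243) = (14 - 65025) + (19*I*sqrt(5) - 243) = -65011 + (-243 + 19*I*sqrt(5)) = -65254 + 19*I*sqrt(5)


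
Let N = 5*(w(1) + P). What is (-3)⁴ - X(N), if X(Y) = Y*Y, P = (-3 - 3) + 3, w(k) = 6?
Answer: -144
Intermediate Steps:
P = -3 (P = -6 + 3 = -3)
N = 15 (N = 5*(6 - 3) = 5*3 = 15)
X(Y) = Y²
(-3)⁴ - X(N) = (-3)⁴ - 1*15² = 81 - 1*225 = 81 - 225 = -144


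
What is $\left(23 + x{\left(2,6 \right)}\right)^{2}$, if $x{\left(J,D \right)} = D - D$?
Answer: $529$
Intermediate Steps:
$x{\left(J,D \right)} = 0$
$\left(23 + x{\left(2,6 \right)}\right)^{2} = \left(23 + 0\right)^{2} = 23^{2} = 529$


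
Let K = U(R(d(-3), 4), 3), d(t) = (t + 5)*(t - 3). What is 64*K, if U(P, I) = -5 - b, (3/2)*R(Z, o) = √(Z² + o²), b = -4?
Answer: -64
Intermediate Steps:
d(t) = (-3 + t)*(5 + t) (d(t) = (5 + t)*(-3 + t) = (-3 + t)*(5 + t))
R(Z, o) = 2*√(Z² + o²)/3
U(P, I) = -1 (U(P, I) = -5 - 1*(-4) = -5 + 4 = -1)
K = -1
64*K = 64*(-1) = -64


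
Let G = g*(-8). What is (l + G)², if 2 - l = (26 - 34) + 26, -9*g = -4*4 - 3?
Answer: 87616/81 ≈ 1081.7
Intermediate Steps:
g = 19/9 (g = -(-4*4 - 3)/9 = -(-16 - 3)/9 = -⅑*(-19) = 19/9 ≈ 2.1111)
G = -152/9 (G = (19/9)*(-8) = -152/9 ≈ -16.889)
l = -16 (l = 2 - ((26 - 34) + 26) = 2 - (-8 + 26) = 2 - 1*18 = 2 - 18 = -16)
(l + G)² = (-16 - 152/9)² = (-296/9)² = 87616/81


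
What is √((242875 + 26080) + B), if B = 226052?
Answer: √495007 ≈ 703.57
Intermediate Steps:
√((242875 + 26080) + B) = √((242875 + 26080) + 226052) = √(268955 + 226052) = √495007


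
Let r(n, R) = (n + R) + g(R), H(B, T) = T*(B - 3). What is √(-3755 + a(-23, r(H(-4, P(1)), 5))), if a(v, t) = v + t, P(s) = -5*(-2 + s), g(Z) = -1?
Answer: I*√3809 ≈ 61.717*I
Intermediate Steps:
P(s) = 10 - 5*s
H(B, T) = T*(-3 + B)
r(n, R) = -1 + R + n (r(n, R) = (n + R) - 1 = (R + n) - 1 = -1 + R + n)
a(v, t) = t + v
√(-3755 + a(-23, r(H(-4, P(1)), 5))) = √(-3755 + ((-1 + 5 + (10 - 5*1)*(-3 - 4)) - 23)) = √(-3755 + ((-1 + 5 + (10 - 5)*(-7)) - 23)) = √(-3755 + ((-1 + 5 + 5*(-7)) - 23)) = √(-3755 + ((-1 + 5 - 35) - 23)) = √(-3755 + (-31 - 23)) = √(-3755 - 54) = √(-3809) = I*√3809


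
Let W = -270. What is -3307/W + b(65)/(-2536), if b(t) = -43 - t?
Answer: 525982/42795 ≈ 12.291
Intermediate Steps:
-3307/W + b(65)/(-2536) = -3307/(-270) + (-43 - 1*65)/(-2536) = -3307*(-1/270) + (-43 - 65)*(-1/2536) = 3307/270 - 108*(-1/2536) = 3307/270 + 27/634 = 525982/42795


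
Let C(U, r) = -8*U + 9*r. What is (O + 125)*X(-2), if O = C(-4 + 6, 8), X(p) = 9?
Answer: 1629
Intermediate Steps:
O = 56 (O = -8*(-4 + 6) + 9*8 = -8*2 + 72 = -16 + 72 = 56)
(O + 125)*X(-2) = (56 + 125)*9 = 181*9 = 1629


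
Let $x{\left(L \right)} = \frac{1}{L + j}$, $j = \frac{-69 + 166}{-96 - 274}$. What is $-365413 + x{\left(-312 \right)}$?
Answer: $- \frac{42218722151}{115537} \approx -3.6541 \cdot 10^{5}$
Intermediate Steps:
$j = - \frac{97}{370}$ ($j = \frac{97}{-370} = 97 \left(- \frac{1}{370}\right) = - \frac{97}{370} \approx -0.26216$)
$x{\left(L \right)} = \frac{1}{- \frac{97}{370} + L}$ ($x{\left(L \right)} = \frac{1}{L - \frac{97}{370}} = \frac{1}{- \frac{97}{370} + L}$)
$-365413 + x{\left(-312 \right)} = -365413 + \frac{370}{-97 + 370 \left(-312\right)} = -365413 + \frac{370}{-97 - 115440} = -365413 + \frac{370}{-115537} = -365413 + 370 \left(- \frac{1}{115537}\right) = -365413 - \frac{370}{115537} = - \frac{42218722151}{115537}$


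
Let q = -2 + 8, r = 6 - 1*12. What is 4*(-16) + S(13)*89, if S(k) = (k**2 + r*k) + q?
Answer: 8569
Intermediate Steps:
r = -6 (r = 6 - 12 = -6)
q = 6
S(k) = 6 + k**2 - 6*k (S(k) = (k**2 - 6*k) + 6 = 6 + k**2 - 6*k)
4*(-16) + S(13)*89 = 4*(-16) + (6 + 13**2 - 6*13)*89 = -64 + (6 + 169 - 78)*89 = -64 + 97*89 = -64 + 8633 = 8569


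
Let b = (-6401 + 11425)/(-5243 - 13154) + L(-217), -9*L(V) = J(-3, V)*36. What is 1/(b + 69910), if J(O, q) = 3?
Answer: 18397/1285908482 ≈ 1.4307e-5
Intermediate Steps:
L(V) = -12 (L(V) = -36/3 = -⅑*108 = -12)
b = -225788/18397 (b = (-6401 + 11425)/(-5243 - 13154) - 12 = 5024/(-18397) - 12 = 5024*(-1/18397) - 12 = -5024/18397 - 12 = -225788/18397 ≈ -12.273)
1/(b + 69910) = 1/(-225788/18397 + 69910) = 1/(1285908482/18397) = 18397/1285908482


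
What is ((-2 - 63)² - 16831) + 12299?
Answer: -307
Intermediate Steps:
((-2 - 63)² - 16831) + 12299 = ((-65)² - 16831) + 12299 = (4225 - 16831) + 12299 = -12606 + 12299 = -307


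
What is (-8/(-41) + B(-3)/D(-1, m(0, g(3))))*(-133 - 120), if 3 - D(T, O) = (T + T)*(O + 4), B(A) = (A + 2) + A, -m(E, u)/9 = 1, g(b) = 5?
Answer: -55660/287 ≈ -193.94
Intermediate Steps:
m(E, u) = -9 (m(E, u) = -9*1 = -9)
B(A) = 2 + 2*A (B(A) = (2 + A) + A = 2 + 2*A)
D(T, O) = 3 - 2*T*(4 + O) (D(T, O) = 3 - (T + T)*(O + 4) = 3 - 2*T*(4 + O))
(-8/(-41) + B(-3)/D(-1, m(0, g(3))))*(-133 - 120) = (-8/(-41) + (2 + 2*(-3))/(3 - 8*(-1) - 2*(-9)*(-1)))*(-133 - 120) = (-8*(-1/41) + (2 - 6)/(3 + 8 - 18))*(-253) = (8/41 - 4/(-7))*(-253) = (8/41 - 4*(-1/7))*(-253) = (8/41 + 4/7)*(-253) = (220/287)*(-253) = -55660/287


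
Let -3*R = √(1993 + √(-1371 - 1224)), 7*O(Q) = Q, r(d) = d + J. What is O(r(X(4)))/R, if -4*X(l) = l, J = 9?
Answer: -24/(7*√(1993 + I*√2595)) ≈ -0.076781 + 0.0009811*I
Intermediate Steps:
X(l) = -l/4
r(d) = 9 + d (r(d) = d + 9 = 9 + d)
O(Q) = Q/7
R = -√(1993 + I*√2595)/3 (R = -√(1993 + √(-1371 - 1224))/3 = -√(1993 + √(-2595))/3 = -√(1993 + I*√2595)/3 ≈ -14.882 - 0.19016*I)
O(r(X(4)))/R = ((9 - ¼*4)/7)/((-√(1993 + I*√2595)/3)) = ((9 - 1)/7)*(-3/√(1993 + I*√2595)) = ((⅐)*8)*(-3/√(1993 + I*√2595)) = 8*(-3/√(1993 + I*√2595))/7 = -24/(7*√(1993 + I*√2595))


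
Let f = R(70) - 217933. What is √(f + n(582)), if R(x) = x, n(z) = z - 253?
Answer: I*√217534 ≈ 466.41*I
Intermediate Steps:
n(z) = -253 + z
f = -217863 (f = 70 - 217933 = -217863)
√(f + n(582)) = √(-217863 + (-253 + 582)) = √(-217863 + 329) = √(-217534) = I*√217534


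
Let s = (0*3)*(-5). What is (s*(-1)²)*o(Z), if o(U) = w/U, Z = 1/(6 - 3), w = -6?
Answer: 0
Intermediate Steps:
Z = ⅓ (Z = 1/3 = ⅓ ≈ 0.33333)
s = 0 (s = 0*(-5) = 0)
o(U) = -6/U
(s*(-1)²)*o(Z) = (0*(-1)²)*(-6/⅓) = (0*1)*(-6*3) = 0*(-18) = 0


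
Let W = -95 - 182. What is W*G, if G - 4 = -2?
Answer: -554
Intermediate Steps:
G = 2 (G = 4 - 2 = 2)
W = -277
W*G = -277*2 = -554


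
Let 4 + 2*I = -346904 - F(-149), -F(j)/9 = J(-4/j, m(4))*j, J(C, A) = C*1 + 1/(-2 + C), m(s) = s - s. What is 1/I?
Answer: -196/33933909 ≈ -5.7759e-6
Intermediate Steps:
m(s) = 0
J(C, A) = C + 1/(-2 + C)
F(j) = -9*j*(1 + 8/j + 16/j²)/(-2 - 4/j) (F(j) = -9*(1 + (-4/j)² - (-8)/j)/(-2 - 4/j)*j = -9*(1 + 16/j² + 8/j)/(-2 - 4/j)*j = -9*(1 + 8/j + 16/j²)/(-2 - 4/j)*j = -9*j*(1 + 8/j + 16/j²)/(-2 - 4/j))
I = -33933909/196 (I = -2 + (-346904 - 9*(16 + (-149)² + 8*(-149))/(2*(2 - 149)))/2 = -2 + (-346904 - 9*(16 + 22201 - 1192)/(2*(-147)))/2 = -2 + (-346904 - 9*(-1)*21025/(2*147))/2 = -2 + (-346904 - 1*(-63075/98))/2 = -2 + (-346904 + 63075/98)/2 = -2 + (½)*(-33933517/98) = -2 - 33933517/196 = -33933909/196 ≈ -1.7313e+5)
1/I = 1/(-33933909/196) = -196/33933909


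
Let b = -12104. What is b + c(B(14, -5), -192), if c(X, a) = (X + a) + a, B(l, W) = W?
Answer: -12493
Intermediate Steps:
c(X, a) = X + 2*a
b + c(B(14, -5), -192) = -12104 + (-5 + 2*(-192)) = -12104 + (-5 - 384) = -12104 - 389 = -12493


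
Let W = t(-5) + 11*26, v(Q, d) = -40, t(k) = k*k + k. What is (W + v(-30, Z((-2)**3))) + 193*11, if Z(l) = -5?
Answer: 2389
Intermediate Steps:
t(k) = k + k**2 (t(k) = k**2 + k = k + k**2)
W = 306 (W = -5*(1 - 5) + 11*26 = -5*(-4) + 286 = 20 + 286 = 306)
(W + v(-30, Z((-2)**3))) + 193*11 = (306 - 40) + 193*11 = 266 + 2123 = 2389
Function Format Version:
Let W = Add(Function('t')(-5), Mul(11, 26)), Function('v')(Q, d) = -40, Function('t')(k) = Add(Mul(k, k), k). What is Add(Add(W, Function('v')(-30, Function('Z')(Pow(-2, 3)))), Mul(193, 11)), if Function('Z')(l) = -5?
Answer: 2389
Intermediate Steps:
Function('t')(k) = Add(k, Pow(k, 2)) (Function('t')(k) = Add(Pow(k, 2), k) = Add(k, Pow(k, 2)))
W = 306 (W = Add(Mul(-5, Add(1, -5)), Mul(11, 26)) = Add(Mul(-5, -4), 286) = Add(20, 286) = 306)
Add(Add(W, Function('v')(-30, Function('Z')(Pow(-2, 3)))), Mul(193, 11)) = Add(Add(306, -40), Mul(193, 11)) = Add(266, 2123) = 2389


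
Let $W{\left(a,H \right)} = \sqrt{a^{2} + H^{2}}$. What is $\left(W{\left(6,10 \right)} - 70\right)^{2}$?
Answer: $5036 - 280 \sqrt{34} \approx 3403.3$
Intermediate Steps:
$W{\left(a,H \right)} = \sqrt{H^{2} + a^{2}}$
$\left(W{\left(6,10 \right)} - 70\right)^{2} = \left(\sqrt{10^{2} + 6^{2}} - 70\right)^{2} = \left(\sqrt{100 + 36} - 70\right)^{2} = \left(\sqrt{136} - 70\right)^{2} = \left(2 \sqrt{34} - 70\right)^{2} = \left(-70 + 2 \sqrt{34}\right)^{2}$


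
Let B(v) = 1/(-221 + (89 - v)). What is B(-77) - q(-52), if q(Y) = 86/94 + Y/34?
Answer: 26206/43945 ≈ 0.59634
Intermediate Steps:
B(v) = 1/(-132 - v)
q(Y) = 43/47 + Y/34 (q(Y) = 86*(1/94) + Y*(1/34) = 43/47 + Y/34)
B(-77) - q(-52) = -1/(132 - 77) - (43/47 + (1/34)*(-52)) = -1/55 - (43/47 - 26/17) = -1*1/55 - 1*(-491/799) = -1/55 + 491/799 = 26206/43945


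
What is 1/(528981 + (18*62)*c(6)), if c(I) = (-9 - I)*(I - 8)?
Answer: 1/562461 ≈ 1.7779e-6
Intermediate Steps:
c(I) = (-9 - I)*(-8 + I)
1/(528981 + (18*62)*c(6)) = 1/(528981 + (18*62)*(72 - 1*6 - 1*6**2)) = 1/(528981 + 1116*(72 - 6 - 1*36)) = 1/(528981 + 1116*(72 - 6 - 36)) = 1/(528981 + 1116*30) = 1/(528981 + 33480) = 1/562461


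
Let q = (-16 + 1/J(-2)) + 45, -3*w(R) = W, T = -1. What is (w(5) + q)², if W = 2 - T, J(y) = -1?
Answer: 729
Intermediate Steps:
W = 3 (W = 2 - 1*(-1) = 2 + 1 = 3)
w(R) = -1 (w(R) = -⅓*3 = -1)
q = 28 (q = (-16 + 1/(-1)) + 45 = (-16 - 1) + 45 = -17 + 45 = 28)
(w(5) + q)² = (-1 + 28)² = 27² = 729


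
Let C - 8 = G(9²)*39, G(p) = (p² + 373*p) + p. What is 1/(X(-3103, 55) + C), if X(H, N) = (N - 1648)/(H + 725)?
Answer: 2378/3418027027 ≈ 6.9572e-7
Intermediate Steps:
G(p) = p² + 374*p
X(H, N) = (-1648 + N)/(725 + H)
C = 1437353 (C = 8 + (9²*(374 + 9²))*39 = 8 + (81*(374 + 81))*39 = 8 + (81*455)*39 = 8 + 36855*39 = 8 + 1437345 = 1437353)
1/(X(-3103, 55) + C) = 1/((-1648 + 55)/(725 - 3103) + 1437353) = 1/(-1593/(-2378) + 1437353) = 1/(-1/2378*(-1593) + 1437353) = 1/(1593/2378 + 1437353) = 1/(3418027027/2378) = 2378/3418027027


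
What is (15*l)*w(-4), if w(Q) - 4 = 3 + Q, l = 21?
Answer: 945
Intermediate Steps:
w(Q) = 7 + Q (w(Q) = 4 + (3 + Q) = 7 + Q)
(15*l)*w(-4) = (15*21)*(7 - 4) = 315*3 = 945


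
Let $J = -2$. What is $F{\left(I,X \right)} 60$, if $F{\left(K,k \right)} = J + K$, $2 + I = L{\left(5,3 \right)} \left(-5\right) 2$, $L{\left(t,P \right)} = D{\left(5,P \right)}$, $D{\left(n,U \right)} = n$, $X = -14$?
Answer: $-3240$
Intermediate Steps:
$L{\left(t,P \right)} = 5$
$I = -52$ ($I = -2 + 5 \left(-5\right) 2 = -2 - 50 = -52$)
$F{\left(K,k \right)} = -2 + K$
$F{\left(I,X \right)} 60 = \left(-2 - 52\right) 60 = \left(-54\right) 60 = -3240$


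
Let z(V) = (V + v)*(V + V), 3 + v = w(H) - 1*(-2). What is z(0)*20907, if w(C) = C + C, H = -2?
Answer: 0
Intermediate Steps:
w(C) = 2*C
v = -5 (v = -3 + (2*(-2) - 1*(-2)) = -3 + (-4 + 2) = -3 - 2 = -5)
z(V) = 2*V*(-5 + V) (z(V) = (V - 5)*(V + V) = (-5 + V)*(2*V) = 2*V*(-5 + V))
z(0)*20907 = (2*0*(-5 + 0))*20907 = (2*0*(-5))*20907 = 0*20907 = 0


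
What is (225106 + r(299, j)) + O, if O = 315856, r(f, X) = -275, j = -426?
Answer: 540687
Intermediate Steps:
(225106 + r(299, j)) + O = (225106 - 275) + 315856 = 224831 + 315856 = 540687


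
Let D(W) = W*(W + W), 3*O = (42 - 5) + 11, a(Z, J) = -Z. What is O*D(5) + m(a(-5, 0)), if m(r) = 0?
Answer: 800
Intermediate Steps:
O = 16 (O = ((42 - 5) + 11)/3 = (37 + 11)/3 = (⅓)*48 = 16)
D(W) = 2*W² (D(W) = W*(2*W) = 2*W²)
O*D(5) + m(a(-5, 0)) = 16*(2*5²) + 0 = 16*(2*25) + 0 = 16*50 + 0 = 800 + 0 = 800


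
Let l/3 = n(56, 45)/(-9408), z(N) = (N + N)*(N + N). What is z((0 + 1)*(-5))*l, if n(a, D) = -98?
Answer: 25/8 ≈ 3.1250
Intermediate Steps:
z(N) = 4*N² (z(N) = (2*N)*(2*N) = 4*N²)
l = 1/32 (l = 3*(-98/(-9408)) = 3*(-98*(-1/9408)) = 3*(1/96) = 1/32 ≈ 0.031250)
z((0 + 1)*(-5))*l = (4*((0 + 1)*(-5))²)*(1/32) = (4*(1*(-5))²)*(1/32) = (4*(-5)²)*(1/32) = (4*25)*(1/32) = 100*(1/32) = 25/8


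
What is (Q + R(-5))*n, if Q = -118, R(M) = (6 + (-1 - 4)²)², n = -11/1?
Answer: -9273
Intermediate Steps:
n = -11 (n = -11*1 = -11)
R(M) = 961 (R(M) = (6 + (-5)²)² = (6 + 25)² = 31² = 961)
(Q + R(-5))*n = (-118 + 961)*(-11) = 843*(-11) = -9273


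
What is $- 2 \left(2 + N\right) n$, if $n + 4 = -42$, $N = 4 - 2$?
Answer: $368$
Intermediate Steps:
$N = 2$ ($N = 4 - 2 = 2$)
$n = -46$ ($n = -4 - 42 = -46$)
$- 2 \left(2 + N\right) n = - 2 \left(2 + 2\right) \left(-46\right) = \left(-2\right) 4 \left(-46\right) = \left(-8\right) \left(-46\right) = 368$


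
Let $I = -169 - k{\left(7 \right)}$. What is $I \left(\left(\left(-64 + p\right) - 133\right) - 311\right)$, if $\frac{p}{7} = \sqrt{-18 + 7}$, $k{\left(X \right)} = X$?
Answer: $89408 - 1232 i \sqrt{11} \approx 89408.0 - 4086.1 i$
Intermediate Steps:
$p = 7 i \sqrt{11}$ ($p = 7 \sqrt{-18 + 7} = 7 \sqrt{-11} = 7 i \sqrt{11} \approx 23.216 i$)
$I = -176$ ($I = -169 - 7 = -176$)
$I \left(\left(\left(-64 + p\right) - 133\right) - 311\right) = - 176 \left(\left(\left(-64 + 7 i \sqrt{11}\right) - 133\right) - 311\right) = - 176 \left(\left(-197 + 7 i \sqrt{11}\right) - 311\right) = - 176 \left(-508 + 7 i \sqrt{11}\right) = 89408 - 1232 i \sqrt{11}$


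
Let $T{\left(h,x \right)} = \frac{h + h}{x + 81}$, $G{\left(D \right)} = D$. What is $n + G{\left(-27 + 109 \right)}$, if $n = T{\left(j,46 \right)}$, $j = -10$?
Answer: $\frac{10394}{127} \approx 81.843$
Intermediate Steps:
$T{\left(h,x \right)} = \frac{2 h}{81 + x}$
$n = - \frac{20}{127}$ ($n = 2 \left(-10\right) \frac{1}{81 + 46} = 2 \left(-10\right) \frac{1}{127} = - \frac{20}{127} \approx -0.15748$)
$n + G{\left(-27 + 109 \right)} = - \frac{20}{127} + \left(-27 + 109\right) = - \frac{20}{127} + 82 = \frac{10394}{127}$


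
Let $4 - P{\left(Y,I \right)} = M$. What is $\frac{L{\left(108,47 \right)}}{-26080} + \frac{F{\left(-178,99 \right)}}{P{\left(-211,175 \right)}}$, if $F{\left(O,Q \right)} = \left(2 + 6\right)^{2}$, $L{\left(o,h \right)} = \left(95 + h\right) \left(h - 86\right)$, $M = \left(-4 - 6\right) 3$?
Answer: $\frac{464353}{221680} \approx 2.0947$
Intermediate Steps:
$M = -30$ ($M = \left(-10\right) 3 = -30$)
$L{\left(o,h \right)} = \left(-86 + h\right) \left(95 + h\right)$ ($L{\left(o,h \right)} = \left(95 + h\right) \left(-86 + h\right) = \left(-86 + h\right) \left(95 + h\right)$)
$F{\left(O,Q \right)} = 64$ ($F{\left(O,Q \right)} = 8^{2} = 64$)
$P{\left(Y,I \right)} = 34$ ($P{\left(Y,I \right)} = 4 - -30 = 4 + 30 = 34$)
$\frac{L{\left(108,47 \right)}}{-26080} + \frac{F{\left(-178,99 \right)}}{P{\left(-211,175 \right)}} = \frac{-8170 + 47^{2} + 9 \cdot 47}{-26080} + \frac{64}{34} = \left(-8170 + 2209 + 423\right) \left(- \frac{1}{26080}\right) + 64 \cdot \frac{1}{34} = \left(-5538\right) \left(- \frac{1}{26080}\right) + \frac{32}{17} = \frac{2769}{13040} + \frac{32}{17} = \frac{464353}{221680}$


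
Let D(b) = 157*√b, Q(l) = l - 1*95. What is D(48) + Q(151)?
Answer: 56 + 628*√3 ≈ 1143.7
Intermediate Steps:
Q(l) = -95 + l (Q(l) = l - 95 = -95 + l)
D(48) + Q(151) = 157*√48 + (-95 + 151) = 157*(4*√3) + 56 = 628*√3 + 56 = 56 + 628*√3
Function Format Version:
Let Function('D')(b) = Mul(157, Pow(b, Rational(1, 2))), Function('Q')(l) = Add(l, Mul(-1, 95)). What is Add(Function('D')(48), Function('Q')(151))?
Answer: Add(56, Mul(628, Pow(3, Rational(1, 2)))) ≈ 1143.7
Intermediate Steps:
Function('Q')(l) = Add(-95, l) (Function('Q')(l) = Add(l, -95) = Add(-95, l))
Add(Function('D')(48), Function('Q')(151)) = Add(Mul(157, Pow(48, Rational(1, 2))), Add(-95, 151)) = Add(Mul(157, Mul(4, Pow(3, Rational(1, 2)))), 56) = Add(Mul(628, Pow(3, Rational(1, 2))), 56) = Add(56, Mul(628, Pow(3, Rational(1, 2))))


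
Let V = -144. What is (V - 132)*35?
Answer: -9660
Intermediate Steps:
(V - 132)*35 = (-144 - 132)*35 = -276*35 = -9660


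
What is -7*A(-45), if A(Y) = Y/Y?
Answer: -7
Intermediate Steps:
A(Y) = 1
-7*A(-45) = -7*1 = -7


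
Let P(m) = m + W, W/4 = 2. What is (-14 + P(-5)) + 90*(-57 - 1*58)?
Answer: -10361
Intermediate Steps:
W = 8 (W = 4*2 = 8)
P(m) = 8 + m (P(m) = m + 8 = 8 + m)
(-14 + P(-5)) + 90*(-57 - 1*58) = (-14 + (8 - 5)) + 90*(-57 - 1*58) = (-14 + 3) + 90*(-57 - 58) = -11 + 90*(-115) = -11 - 10350 = -10361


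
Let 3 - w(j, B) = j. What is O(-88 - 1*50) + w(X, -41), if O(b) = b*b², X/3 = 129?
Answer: -2628456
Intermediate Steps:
X = 387 (X = 3*129 = 387)
w(j, B) = 3 - j
O(b) = b³
O(-88 - 1*50) + w(X, -41) = (-88 - 1*50)³ + (3 - 1*387) = (-88 - 50)³ + (3 - 387) = (-138)³ - 384 = -2628072 - 384 = -2628456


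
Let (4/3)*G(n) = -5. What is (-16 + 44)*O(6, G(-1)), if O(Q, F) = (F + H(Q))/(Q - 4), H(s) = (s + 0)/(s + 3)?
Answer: -259/6 ≈ -43.167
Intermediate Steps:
G(n) = -15/4 (G(n) = (¾)*(-5) = -15/4)
H(s) = s/(3 + s)
O(Q, F) = (F + Q/(3 + Q))/(-4 + Q) (O(Q, F) = (F + Q/(3 + Q))/(Q - 4) = (F + Q/(3 + Q))/(-4 + Q))
(-16 + 44)*O(6, G(-1)) = (-16 + 44)*((6 - 15*(3 + 6)/4)/((-4 + 6)*(3 + 6))) = 28*((6 - 15/4*9)/(2*9)) = 28*((½)*(⅑)*(6 - 135/4)) = 28*((½)*(⅑)*(-111/4)) = 28*(-37/24) = -259/6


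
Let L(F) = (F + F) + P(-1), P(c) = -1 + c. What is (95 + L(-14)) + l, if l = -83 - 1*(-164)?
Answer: 146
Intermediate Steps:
l = 81 (l = -83 + 164 = 81)
L(F) = -2 + 2*F (L(F) = (F + F) + (-1 - 1) = 2*F - 2 = -2 + 2*F)
(95 + L(-14)) + l = (95 + (-2 + 2*(-14))) + 81 = (95 + (-2 - 28)) + 81 = (95 - 30) + 81 = 65 + 81 = 146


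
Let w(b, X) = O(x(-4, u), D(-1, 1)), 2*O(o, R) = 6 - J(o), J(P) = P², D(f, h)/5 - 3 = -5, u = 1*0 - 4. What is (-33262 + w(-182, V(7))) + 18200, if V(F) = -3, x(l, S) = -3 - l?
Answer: -30119/2 ≈ -15060.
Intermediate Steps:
u = -4 (u = 0 - 4 = -4)
D(f, h) = -10 (D(f, h) = 15 + 5*(-5) = 15 - 25 = -10)
O(o, R) = 3 - o²/2 (O(o, R) = (6 - o²)/2 = 3 - o²/2)
w(b, X) = 5/2 (w(b, X) = 3 - (-3 - 1*(-4))²/2 = 3 - (-3 + 4)²/2 = 3 - ½*1² = 3 - ½*1 = 3 - ½ = 5/2)
(-33262 + w(-182, V(7))) + 18200 = (-33262 + 5/2) + 18200 = -66519/2 + 18200 = -30119/2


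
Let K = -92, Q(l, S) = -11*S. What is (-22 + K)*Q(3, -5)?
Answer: -6270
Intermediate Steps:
(-22 + K)*Q(3, -5) = (-22 - 92)*(-11*(-5)) = -114*55 = -6270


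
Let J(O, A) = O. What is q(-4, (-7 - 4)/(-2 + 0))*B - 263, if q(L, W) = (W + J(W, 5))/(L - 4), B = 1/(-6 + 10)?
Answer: -8427/32 ≈ -263.34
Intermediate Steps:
B = ¼ (B = 1/4 = ¼ ≈ 0.25000)
q(L, W) = 2*W/(-4 + L) (q(L, W) = (W + W)/(L - 4) = (2*W)/(-4 + L) = 2*W/(-4 + L))
q(-4, (-7 - 4)/(-2 + 0))*B - 263 = (2*((-7 - 4)/(-2 + 0))/(-4 - 4))*(¼) - 263 = (2*(-11/(-2))/(-8))*(¼) - 263 = (2*(-11*(-½))*(-⅛))*(¼) - 263 = (2*(11/2)*(-⅛))*(¼) - 263 = -11/8*¼ - 263 = -11/32 - 263 = -8427/32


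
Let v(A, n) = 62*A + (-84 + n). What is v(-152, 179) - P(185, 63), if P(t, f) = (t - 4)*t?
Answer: -42814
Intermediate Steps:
P(t, f) = t*(-4 + t) (P(t, f) = (-4 + t)*t = t*(-4 + t))
v(A, n) = -84 + n + 62*A
v(-152, 179) - P(185, 63) = (-84 + 179 + 62*(-152)) - 185*(-4 + 185) = (-84 + 179 - 9424) - 185*181 = -9329 - 1*33485 = -9329 - 33485 = -42814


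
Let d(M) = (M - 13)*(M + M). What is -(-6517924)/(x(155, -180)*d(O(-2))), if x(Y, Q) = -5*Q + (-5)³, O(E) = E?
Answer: 1629481/11625 ≈ 140.17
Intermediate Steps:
x(Y, Q) = -125 - 5*Q (x(Y, Q) = -5*Q - 125 = -125 - 5*Q)
d(M) = 2*M*(-13 + M) (d(M) = (-13 + M)*(2*M) = 2*M*(-13 + M))
-(-6517924)/(x(155, -180)*d(O(-2))) = -(-6517924)/((-125 - 5*(-180))*(2*(-2)*(-13 - 2))) = -(-6517924)/((-125 + 900)*(2*(-2)*(-15))) = -(-6517924)/(775*60) = -(-6517924)/46500 = -1*(-1629481/11625) = 1629481/11625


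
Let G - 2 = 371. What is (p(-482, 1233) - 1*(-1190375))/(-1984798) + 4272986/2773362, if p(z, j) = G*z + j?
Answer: 1418716345316/1376140837719 ≈ 1.0309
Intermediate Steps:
G = 373 (G = 2 + 371 = 373)
p(z, j) = j + 373*z (p(z, j) = 373*z + j = j + 373*z)
(p(-482, 1233) - 1*(-1190375))/(-1984798) + 4272986/2773362 = ((1233 + 373*(-482)) - 1*(-1190375))/(-1984798) + 4272986/2773362 = ((1233 - 179786) + 1190375)*(-1/1984798) + 4272986*(1/2773362) = (-178553 + 1190375)*(-1/1984798) + 2136493/1386681 = 1011822*(-1/1984798) + 2136493/1386681 = -505911/992399 + 2136493/1386681 = 1418716345316/1376140837719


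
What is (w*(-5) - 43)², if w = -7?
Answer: 64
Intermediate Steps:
(w*(-5) - 43)² = (-7*(-5) - 43)² = (35 - 43)² = (-8)² = 64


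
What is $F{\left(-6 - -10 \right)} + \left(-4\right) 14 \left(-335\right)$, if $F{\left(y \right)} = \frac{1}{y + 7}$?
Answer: $\frac{206361}{11} \approx 18760.0$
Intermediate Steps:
$F{\left(y \right)} = \frac{1}{7 + y}$
$F{\left(-6 - -10 \right)} + \left(-4\right) 14 \left(-335\right) = \frac{1}{7 - -4} + \left(-4\right) 14 \left(-335\right) = \frac{1}{7 + \left(-6 + 10\right)} - -18760 = \frac{1}{7 + 4} + 18760 = \frac{1}{11} + 18760 = \frac{206361}{11}$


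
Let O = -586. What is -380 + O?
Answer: -966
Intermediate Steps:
-380 + O = -380 - 586 = -966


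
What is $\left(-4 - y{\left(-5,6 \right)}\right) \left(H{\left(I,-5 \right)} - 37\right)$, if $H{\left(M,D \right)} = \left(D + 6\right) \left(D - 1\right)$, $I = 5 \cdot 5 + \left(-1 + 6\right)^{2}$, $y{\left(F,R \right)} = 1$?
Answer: $215$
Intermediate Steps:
$I = 50$ ($I = 25 + 5^{2} = 25 + 25 = 50$)
$H{\left(M,D \right)} = \left(-1 + D\right) \left(6 + D\right)$ ($H{\left(M,D \right)} = \left(6 + D\right) \left(-1 + D\right) = \left(-1 + D\right) \left(6 + D\right)$)
$\left(-4 - y{\left(-5,6 \right)}\right) \left(H{\left(I,-5 \right)} - 37\right) = \left(-4 - 1\right) \left(\left(-6 + \left(-5\right)^{2} + 5 \left(-5\right)\right) - 37\right) = \left(-4 - 1\right) \left(\left(-6 + 25 - 25\right) - 37\right) = - 5 \left(-6 - 37\right) = \left(-5\right) \left(-43\right) = 215$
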